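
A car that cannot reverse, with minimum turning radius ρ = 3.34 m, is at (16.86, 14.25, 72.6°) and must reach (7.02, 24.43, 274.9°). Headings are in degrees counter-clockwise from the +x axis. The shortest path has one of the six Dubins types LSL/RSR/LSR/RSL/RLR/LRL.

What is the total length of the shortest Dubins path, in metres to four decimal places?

21.8263 m

Let ψ = atan2(Δy, Δx) = atan2(10.18, -9.84) = 134.0270° be the start→goal bearing.
Normalize: d = |goal − start| / ρ = 14.158319/3.34 = 4.239018, α = (θ_start − ψ) mod 360° = 298.5730° = 5.211081 rad, β = (θ_goal − ψ) mod 360° = 140.8730° = 2.458697 rad.
Common terms: sin α = -0.878209, cos α = 0.478277, sin β = 0.631042, cos β = -0.775749, cos(α−β) = -0.925210, d² = 17.969271. Work in radians in the unit-radius frame; every candidate has L = ρ·(t + p + q).
LSL: p² = 2 + d² − 2cos(α−β) + 2d(sin α − sin β) = 9.024209; p = √p² = 3.004032; φ = atan2(cos β − cos α, d + sin α − sin β) = -0.430635 rad; t = (φ − α) mod 2π = 0.641469 rad, q = (β − φ) mod 2π = 2.889332 rad → L = 3.34·(0.641469 + 3.004032 + 2.889332) = 3.34·6.534833 = 21.826343 m
RSR: p² = 2 + d² − 2cos(α−β) + 2d(sin β − sin α) = 34.615172; p = √p² = 5.883466; φ = atan2(cos α − cos β, d − sin α + sin β) = 0.214792 rad; t = (α − φ) mod 2π = 4.996289 rad, q = (φ − β) mod 2π = 4.039280 rad → L = 3.34·(4.996289 + 5.883466 + 4.039280) = 3.34·14.919035 = 49.829579 m
LSR: p² = d² − 2 + 2cos(α−β) + 2d(sin α + sin β) = 12.023363; p = √p² = 3.467472; φ = atan2(−cos α − cos β, d + sin α + sin β) − atan2(−2, p) = 0.597560 rad; t = (φ − α) mod 2π = 1.669664 rad, q = (φ − β) mod 2π = 4.422048 rad → L = 3.34·(1.669664 + 3.467472 + 4.422048) = 3.34·9.559184 = 31.927675 m
RSL: p² = d² − 2 + 2cos(α−β) − 2d(sin α + sin β) = 16.214341; p = √p² = 4.026703; φ = atan2(cos α + cos β, d − sin α − sin β) − atan2(2, p) = -0.527203 rad; t = (α − φ) mod 2π = 5.738284 rad, q = (β − φ) mod 2π = 2.985900 rad → L = 3.34·(5.738284 + 4.026703 + 2.985900) = 3.34·12.750887 = 42.587964 m
RLR: c = (6 − d² + 2cos(α−β) + 2d(sin α − sin β))/8 = -3.326896, |c| > 1 → infeasible
LRL: c = (6 − d² + 2cos(α−β) − 2d(sin α − sin β))/8 = -0.128026; p = 2π − arccos c = 4.584010 rad; φ = atan2(cos β − cos α, d + sin α − sin β) = -0.430635 rad; t = (φ − α + p/2) mod 2π = 2.933475 rad, q = (β − α − t + p) mod 2π = 5.181337 rad → L = 3.34·(2.933475 + 4.584010 + 5.181337) = 3.34·12.698822 = 42.414066 m
Shortest: LSL with L = 21.826343 m ≈ 21.8263 m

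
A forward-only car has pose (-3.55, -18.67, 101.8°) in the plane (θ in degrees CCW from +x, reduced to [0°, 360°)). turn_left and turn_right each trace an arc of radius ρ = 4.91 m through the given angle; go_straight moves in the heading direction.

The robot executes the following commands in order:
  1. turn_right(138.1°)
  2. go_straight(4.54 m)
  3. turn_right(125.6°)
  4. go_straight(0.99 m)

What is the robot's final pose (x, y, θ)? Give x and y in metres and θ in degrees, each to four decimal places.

(5.4996, -25.3283, 198.1000°)

set_pose: (x, y, θ) = (-3.5500, -18.6700, 101.8000°), ρ = 4.91
turn_right(138.1°): centre at ρ to the right, rotate −138.1° → (4.1630, -13.7088, -36.3000° ≡ 323.7000°)
go_straight(4.54): x += 4.54·cos θ, y += 4.54·sin θ → (7.8219, -16.3966, 323.7000°)
turn_right(125.6°): centre at ρ to the right, rotate −125.6° → (6.4406, -25.0207, 198.1000°)
go_straight(0.99): x += 0.99·cos θ, y += 0.99·sin θ → (5.4996, -25.3283, 198.1000°)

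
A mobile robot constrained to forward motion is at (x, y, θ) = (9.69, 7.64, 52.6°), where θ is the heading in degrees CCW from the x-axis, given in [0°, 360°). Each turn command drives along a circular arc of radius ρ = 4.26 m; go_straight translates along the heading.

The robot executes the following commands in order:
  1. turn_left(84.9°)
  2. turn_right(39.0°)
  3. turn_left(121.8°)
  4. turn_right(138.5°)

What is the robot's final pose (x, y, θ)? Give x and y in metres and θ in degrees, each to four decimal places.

(-6.0917, 22.3552, 81.8000°)

set_pose: (x, y, θ) = (9.6900, 7.6400, 52.6000°), ρ = 4.26
turn_left(84.9°): centre at ρ to the left, rotate +84.9° → (9.1838, 13.3682, 137.5000°)
turn_right(39.0°): centre at ρ to the right, rotate −39.0° → (7.8486, 15.8794, 98.5000°)
turn_left(121.8°): centre at ρ to the left, rotate +121.8° → (0.8801, 18.4987, 220.3000°)
turn_right(138.5°): centre at ρ to the right, rotate −138.5° → (-6.0917, 22.3552, 81.8000°)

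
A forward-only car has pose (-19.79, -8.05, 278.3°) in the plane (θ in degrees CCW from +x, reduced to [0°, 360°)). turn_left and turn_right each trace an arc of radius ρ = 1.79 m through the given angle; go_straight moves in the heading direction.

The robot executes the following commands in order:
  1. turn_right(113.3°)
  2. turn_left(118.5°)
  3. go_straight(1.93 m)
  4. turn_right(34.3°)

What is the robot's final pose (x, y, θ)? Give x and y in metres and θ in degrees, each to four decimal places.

(-23.8450, -15.1145, 249.2000°)

set_pose: (x, y, θ) = (-19.7900, -8.0500, 278.3000°), ρ = 1.79
turn_right(113.3°): centre at ρ to the right, rotate −113.3° → (-22.0245, -10.0374, 165.0000°)
turn_left(118.5°): centre at ρ to the left, rotate +118.5° → (-24.2284, -12.1843, 283.5000°)
go_straight(1.93): x += 1.93·cos θ, y += 1.93·sin θ → (-23.7778, -14.0610, 283.5000°)
turn_right(34.3°): centre at ρ to the right, rotate −34.3° → (-23.8450, -15.1145, 249.2000°)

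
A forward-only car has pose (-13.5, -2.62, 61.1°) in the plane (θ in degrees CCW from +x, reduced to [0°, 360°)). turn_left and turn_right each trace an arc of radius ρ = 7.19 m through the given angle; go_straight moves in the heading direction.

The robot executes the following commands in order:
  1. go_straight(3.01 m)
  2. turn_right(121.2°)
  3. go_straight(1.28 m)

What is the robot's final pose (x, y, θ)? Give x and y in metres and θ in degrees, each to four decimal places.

(1.1203, -0.9852, 299.9000°)

set_pose: (x, y, θ) = (-13.5000, -2.6200, 61.1000°), ρ = 7.19
go_straight(3.01): x += 3.01·cos θ, y += 3.01·sin θ → (-12.0453, 0.0151, 61.1000°)
turn_right(121.2°): centre at ρ to the right, rotate −121.2° → (0.4823, 0.1245, -60.1000° ≡ 299.9000°)
go_straight(1.28): x += 1.28·cos θ, y += 1.28·sin θ → (1.1203, -0.9852, 299.9000°)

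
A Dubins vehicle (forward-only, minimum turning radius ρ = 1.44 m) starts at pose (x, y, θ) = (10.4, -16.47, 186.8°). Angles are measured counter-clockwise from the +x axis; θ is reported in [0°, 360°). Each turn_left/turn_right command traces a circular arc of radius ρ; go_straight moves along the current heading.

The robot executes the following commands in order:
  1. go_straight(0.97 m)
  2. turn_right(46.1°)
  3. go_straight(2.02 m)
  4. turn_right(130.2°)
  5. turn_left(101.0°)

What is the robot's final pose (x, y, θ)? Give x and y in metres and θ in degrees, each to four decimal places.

(8.5181, -10.5160, 111.5000°)

set_pose: (x, y, θ) = (10.4000, -16.4700, 186.8000°), ρ = 1.44
go_straight(0.97): x += 0.97·cos θ, y += 0.97·sin θ → (9.4368, -16.5849, 186.8000°)
turn_right(46.1°): centre at ρ to the right, rotate −46.1° → (8.3543, -16.2693, 140.7000°)
go_straight(2.02): x += 2.02·cos θ, y += 2.02·sin θ → (6.7911, -14.9899, 140.7000°)
turn_right(130.2°): centre at ρ to the right, rotate −130.2° → (7.4407, -12.4597, 10.5000°)
turn_left(101.0°): centre at ρ to the left, rotate +101.0° → (8.5181, -10.5160, 111.5000°)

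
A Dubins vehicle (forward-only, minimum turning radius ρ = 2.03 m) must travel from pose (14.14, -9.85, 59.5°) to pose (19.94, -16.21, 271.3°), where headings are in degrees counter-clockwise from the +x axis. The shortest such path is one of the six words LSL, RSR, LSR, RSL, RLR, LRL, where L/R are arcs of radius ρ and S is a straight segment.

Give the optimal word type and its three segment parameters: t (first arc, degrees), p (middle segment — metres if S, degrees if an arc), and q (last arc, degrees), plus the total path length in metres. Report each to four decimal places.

RSR: t = 128.8925°, p = 5.7432 m, q = 19.3075°, L = 10.9940 m

Let ψ = atan2(Δy, Δx) = atan2(-6.36, 5.80) = -47.6368° be the start→goal bearing.
Normalize: d = |goal − start| / ρ = 8.607532/2.03 = 4.240163, α = (θ_start − ψ) mod 360° = 107.1368° = 1.869889 rad, β = (θ_goal − ψ) mod 360° = 318.9368° = 5.566497 rad.
Common terms: sin α = 0.955604, cos α = -0.294653, sin β = -0.656892, cos β = 0.753985, cos(α−β) = -0.849893, d² = 17.978985. Work in radians in the unit-radius frame; every candidate has L = ρ·(t + p + q).
LSL: p² = 2 + d² − 2cos(α−β) + 2d(sin α − sin β) = 35.353262; p = √p² = 5.945861; φ = atan2(cos β − cos α, d + sin α − sin β) = 0.177292 rad; t = (φ − α) mod 2π = 4.590588 rad, q = (β − φ) mod 2π = 5.389205 rad → L = 2.03·(4.590588 + 5.945861 + 5.389205) = 2.03·15.925654 = 32.329077 m
RSR: p² = 2 + d² − 2cos(α−β) + 2d(sin β − sin α) = 8.004279; p = √p² = 2.829183; φ = atan2(cos α − cos β, d − sin α + sin β) = -0.379709 rad; t = (α − φ) mod 2π = 2.249599 rad, q = (φ − β) mod 2π = 0.336979 rad → L = 2.03·(2.249599 + 2.829183 + 0.336979) = 2.03·5.415761 = 10.993996 m
LSR: p² = d² − 2 + 2cos(α−β) + 2d(sin α + sin β) = 16.812380; p = √p² = 4.100290; φ = atan2(−cos α − cos β, d + sin α + sin β) − atan2(−2, p) = 0.352960 rad; t = (φ − α) mod 2π = 4.766256 rad, q = (φ − β) mod 2π = 1.069649 rad → L = 2.03·(4.766256 + 4.100290 + 1.069649) = 2.03·9.936195 = 20.170476 m
RSL: p² = d² − 2 + 2cos(α−β) − 2d(sin α + sin β) = 11.746020; p = √p² = 3.427247; φ = atan2(cos α + cos β, d − sin α − sin β) − atan2(2, p) = -0.412227 rad; t = (α − φ) mod 2π = 2.282116 rad, q = (β − φ) mod 2π = 5.978724 rad → L = 2.03·(2.282116 + 3.427247 + 5.978724) = 2.03·11.688087 = 23.726817 m
RLR: c = (6 − d² + 2cos(α−β) + 2d(sin α − sin β))/8 = -0.000535; p = 2π − arccos c = 4.711854 rad; φ = atan2(cos α − cos β, d − sin α + sin β) = -0.379709 rad; t = (α − φ + p/2) mod 2π = 4.605526 rad, q = (α − β − t + p) mod 2π = 2.692906 rad → L = 2.03·(4.605526 + 4.711854 + 2.692906) = 2.03·12.010286 = 24.380881 m
LRL: c = (6 − d² + 2cos(α−β) − 2d(sin α − sin β))/8 = -3.419158, |c| > 1 → infeasible
Shortest: RSR with L = 10.993996 m ≈ 10.9940 m
Convert RSR to answer units (arcs ×180/π): t = 2.249599·180/π = 128.8925°, p = ρ·p = 2.03·2.829183 = 5.7432 m, q = 0.336979·180/π = 19.3075°, L = 10.9940 m.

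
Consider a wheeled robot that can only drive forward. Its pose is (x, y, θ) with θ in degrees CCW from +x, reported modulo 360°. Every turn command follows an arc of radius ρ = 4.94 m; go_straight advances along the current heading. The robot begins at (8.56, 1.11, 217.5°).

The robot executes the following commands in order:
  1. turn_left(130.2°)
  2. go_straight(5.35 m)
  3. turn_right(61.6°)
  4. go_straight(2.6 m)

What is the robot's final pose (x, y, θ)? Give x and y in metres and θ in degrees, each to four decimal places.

(20.1570, -14.7302, 286.1000°)

set_pose: (x, y, θ) = (8.5600, 1.1100, 217.5000°), ρ = 4.94
turn_left(130.2°): centre at ρ to the left, rotate +130.2° → (10.5149, -7.6358, 347.7000°)
go_straight(5.35): x += 5.35·cos θ, y += 5.35·sin θ → (15.7421, -8.7755, 347.7000°)
turn_right(61.6°): centre at ρ to the right, rotate −61.6° → (19.4360, -12.2322, 286.1000°)
go_straight(2.6): x += 2.6·cos θ, y += 2.6·sin θ → (20.1570, -14.7302, 286.1000°)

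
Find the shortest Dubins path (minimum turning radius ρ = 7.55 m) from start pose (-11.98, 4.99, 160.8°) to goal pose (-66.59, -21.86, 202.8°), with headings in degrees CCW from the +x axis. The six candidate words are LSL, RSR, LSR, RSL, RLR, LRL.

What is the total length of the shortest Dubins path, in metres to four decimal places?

61.5065 m

Let ψ = atan2(Δy, Δx) = atan2(-26.85, -54.61) = -153.8181° be the start→goal bearing.
Normalize: d = |goal − start| / ρ = 60.853715/7.55 = 8.060095, α = (θ_start − ψ) mod 360° = 314.6181° = 5.491122 rad, β = (θ_goal − ψ) mod 360° = 356.6181° = 6.224160 rad.
Common terms: sin α = -0.711804, cos α = 0.702378, sin β = -0.058991, cos β = 0.998259, cos(α−β) = 0.743145, d² = 64.965126. Work in radians in the unit-radius frame; every candidate has L = ρ·(t + p + q).
LSL: p² = 2 + d² − 2cos(α−β) + 2d(sin α − sin β) = 54.955363; p = √p² = 7.413188; φ = atan2(cos β − cos α, d + sin α − sin β) = 0.039923 rad; t = (φ − α) mod 2π = 0.831986 rad, q = (β − φ) mod 2π = 6.184237 rad → L = 7.55·(0.831986 + 7.413188 + 6.184237) = 7.55·14.429412 = 108.942061 m
RSR: p² = 2 + d² − 2cos(α−β) + 2d(sin β − sin α) = 76.002310; p = √p² = 8.717930; φ = atan2(cos α − cos β, d − sin α + sin β) = -0.033946 rad; t = (α − φ) mod 2π = 5.525068 rad, q = (φ − β) mod 2π = 0.025079 rad → L = 7.55·(5.525068 + 8.717930 + 0.025079) = 7.55·14.268077 = 107.723984 m
LSR: p² = d² − 2 + 2cos(α−β) + 2d(sin α + sin β) = 52.026061; p = √p² = 7.212909; φ = atan2(−cos α − cos β, d + sin α + sin β) − atan2(−2, p) = 0.041279 rad; t = (φ − α) mod 2π = 0.833343 rad, q = (φ − β) mod 2π = 0.100304 rad → L = 7.55·(0.833343 + 7.212909 + 0.100304) = 7.55·8.146556 = 61.506499 m
RSL: p² = d² − 2 + 2cos(α−β) − 2d(sin α + sin β) = 76.876770; p = √p² = 8.767940; φ = atan2(cos α + cos β, d − sin α − sin β) − atan2(2, p) = -0.034018 rad; t = (α − φ) mod 2π = 5.525140 rad, q = (β − φ) mod 2π = 6.258178 rad → L = 7.55·(5.525140 + 8.767940 + 6.258178) = 7.55·20.551257 = 155.161994 m
RLR: c = (6 − d² + 2cos(α−β) + 2d(sin α − sin β))/8 = -8.500289, |c| > 1 → infeasible
LRL: c = (6 − d² + 2cos(α−β) − 2d(sin α − sin β))/8 = -5.869420, |c| > 1 → infeasible
Shortest: LSR with L = 61.506499 m ≈ 61.5065 m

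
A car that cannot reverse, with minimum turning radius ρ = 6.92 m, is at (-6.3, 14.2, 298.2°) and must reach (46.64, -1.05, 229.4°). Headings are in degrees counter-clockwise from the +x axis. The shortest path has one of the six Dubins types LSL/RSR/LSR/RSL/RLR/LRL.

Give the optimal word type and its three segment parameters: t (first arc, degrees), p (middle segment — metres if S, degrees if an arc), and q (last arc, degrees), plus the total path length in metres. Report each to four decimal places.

Let ψ = atan2(Δy, Δx) = atan2(-15.25, 52.94) = -16.0697° be the start→goal bearing.
Normalize: d = |goal − start| / ρ = 55.092705/6.92 = 7.961373, α = (θ_start − ψ) mod 360° = 314.2697° = 5.485041 rad, β = (θ_goal − ψ) mod 360° = 245.4697° = 4.284254 rad.
Common terms: sin α = -0.716062, cos α = 0.698036, sin β = -0.909742, cos β = -0.415175, cos(α−β) = 0.361625, d² = 63.383468. Work in radians in the unit-radius frame; every candidate has L = ρ·(t + p + q).
LSL: p² = 2 + d² − 2cos(α−β) + 2d(sin α − sin β) = 67.744128; p = √p² = 8.230682; φ = atan2(cos β − cos α, d + sin α − sin β) = -0.135667 rad; t = (φ − α) mod 2π = 0.662478 rad, q = (β − φ) mod 2π = 4.419921 rad → L = 6.92·(0.662478 + 8.230682 + 4.419921) = 6.92·13.313081 = 92.126520 m
RSR: p² = 2 + d² − 2cos(α−β) + 2d(sin β − sin α) = 61.576310; p = √p² = 7.847057; φ = atan2(cos α − cos β, d − sin α + sin β) = 0.142344 rad; t = (α − φ) mod 2π = 5.342697 rad, q = (φ − β) mod 2π = 2.141275 rad → L = 6.92·(5.342697 + 7.847057 + 2.141275) = 6.92·15.331029 = 106.090722 m
LSR: p² = d² − 2 + 2cos(α−β) + 2d(sin α + sin β) = 36.219453; p = √p² = 6.018260; φ = atan2(−cos α − cos β, d + sin α + sin β) − atan2(−2, p) = 0.276223 rad; t = (φ − α) mod 2π = 1.074368 rad, q = (φ − β) mod 2π = 2.275154 rad → L = 6.92·(1.074368 + 6.018260 + 2.275154) = 6.92·9.367782 = 64.825051 m
RSL: p² = d² − 2 + 2cos(α−β) − 2d(sin α + sin β) = 87.993982; p = √p² = 9.380511; φ = atan2(cos α + cos β, d − sin α − sin β) − atan2(2, p) = -0.180567 rad; t = (α − φ) mod 2π = 5.665608 rad, q = (β − φ) mod 2π = 4.464821 rad → L = 6.92·(5.665608 + 9.380511 + 4.464821) = 6.92·19.510940 = 135.015703 m
RLR: c = (6 − d² + 2cos(α−β) + 2d(sin α − sin β))/8 = -6.697039, |c| > 1 → infeasible
LRL: c = (6 − d² + 2cos(α−β) − 2d(sin α − sin β))/8 = -7.468016, |c| > 1 → infeasible
Shortest: LSR with L = 64.825051 m ≈ 64.8251 m
Convert LSR to answer units (arcs ×180/π): t = 1.074368·180/π = 61.5567°, p = ρ·p = 6.92·6.018260 = 41.6464 m, q = 2.275154·180/π = 130.3567°, L = 64.8251 m.

LSR: t = 61.5567°, p = 41.6464 m, q = 130.3567°, L = 64.8251 m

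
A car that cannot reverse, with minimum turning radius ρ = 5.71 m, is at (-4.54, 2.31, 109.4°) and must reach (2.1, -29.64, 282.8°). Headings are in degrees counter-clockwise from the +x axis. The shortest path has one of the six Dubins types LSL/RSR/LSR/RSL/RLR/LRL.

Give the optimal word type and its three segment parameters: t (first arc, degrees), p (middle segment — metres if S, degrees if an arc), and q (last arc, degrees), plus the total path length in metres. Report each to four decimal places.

Let ψ = atan2(Δy, Δx) = atan2(-31.95, 6.64) = -78.2596° be the start→goal bearing.
Normalize: d = |goal − start| / ρ = 32.632685/5.71 = 5.715006, α = (θ_start − ψ) mod 360° = 187.6596° = 3.275279 rad, β = (θ_goal − ψ) mod 360° = 1.0596° = 0.018494 rad.
Common terms: sin α = -0.133288, cos α = -0.991077, sin β = 0.018493, cos β = 0.999829, cos(α−β) = -0.993373, d² = 32.661294. Work in radians in the unit-radius frame; every candidate has L = ρ·(t + p + q).
LSL: p² = 2 + d² − 2cos(α−β) + 2d(sin α − sin β) = 34.913177; p = √p² = 5.908737; φ = atan2(cos β − cos α, d + sin α − sin β) = 0.343668 rad; t = (φ − α) mod 2π = 3.351575 rad, q = (β − φ) mod 2π = 5.958012 rad → L = 5.71·(3.351575 + 5.908737 + 5.958012) = 5.71·15.218324 = 86.896628 m
RSR: p² = 2 + d² − 2cos(α−β) + 2d(sin β − sin α) = 38.382902; p = √p² = 6.195394; φ = atan2(cos α − cos β, d − sin α + sin β) = -0.327158 rad; t = (α − φ) mod 2π = 3.602436 rad, q = (φ − β) mod 2π = 5.937533 rad → L = 5.71·(3.602436 + 6.195394 + 5.937533) = 5.71·15.735363 = 89.848925 m
LSR: p² = d² − 2 + 2cos(α−β) + 2d(sin α + sin β) = 27.362441; p = √p² = 5.230912; φ = atan2(−cos α − cos β, d + sin α + sin β) − atan2(−2, p) = 0.363630 rad; t = (φ − α) mod 2π = 3.371536 rad, q = (φ − β) mod 2π = 0.345135 rad → L = 5.71·(3.371536 + 5.230912 + 0.345135) = 5.71·8.947584 = 51.090703 m
RSL: p² = d² − 2 + 2cos(α−β) − 2d(sin α + sin β) = 29.986656; p = √p² = 5.476007; φ = atan2(cos α + cos β, d − sin α − sin β) − atan2(2, p) = -0.348676 rad; t = (α − φ) mod 2π = 3.623955 rad, q = (β − φ) mod 2π = 0.367171 rad → L = 5.71·(3.623955 + 5.476007 + 0.367171) = 5.71·9.467133 = 54.057328 m
RLR: c = (6 − d² + 2cos(α−β) + 2d(sin α − sin β))/8 = -3.797863, |c| > 1 → infeasible
LRL: c = (6 − d² + 2cos(α−β) − 2d(sin α − sin β))/8 = -3.364147, |c| > 1 → infeasible
Shortest: LSR with L = 51.090703 m ≈ 51.0907 m
Convert LSR to answer units (arcs ×180/π): t = 3.371536·180/π = 193.1748°, p = ρ·p = 5.71·5.230912 = 29.8685 m, q = 0.345135·180/π = 19.7748°, L = 51.0907 m.

LSR: t = 193.1748°, p = 29.8685 m, q = 19.7748°, L = 51.0907 m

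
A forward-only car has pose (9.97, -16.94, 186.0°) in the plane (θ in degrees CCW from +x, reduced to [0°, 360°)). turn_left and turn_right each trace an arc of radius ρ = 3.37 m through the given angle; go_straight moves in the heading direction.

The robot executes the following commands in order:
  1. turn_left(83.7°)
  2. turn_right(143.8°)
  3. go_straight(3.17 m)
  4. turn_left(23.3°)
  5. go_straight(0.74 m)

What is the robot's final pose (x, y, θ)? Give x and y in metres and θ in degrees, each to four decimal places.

(-2.6462, -18.3670, 149.2000°)

set_pose: (x, y, θ) = (9.9700, -16.9400, 186.0000°), ρ = 3.37
turn_left(83.7°): centre at ρ to the left, rotate +83.7° → (6.9523, -20.2739, 269.7000°)
turn_right(143.8°): centre at ρ to the right, rotate −143.8° → (0.8525, -22.2323, 125.9000°)
go_straight(3.17): x += 3.17·cos θ, y += 3.17·sin θ → (-1.0063, -19.6645, 125.9000°)
turn_left(23.3°): centre at ρ to the left, rotate +23.3° → (-2.0105, -18.7459, 149.2000°)
go_straight(0.74): x += 0.74·cos θ, y += 0.74·sin θ → (-2.6462, -18.3670, 149.2000°)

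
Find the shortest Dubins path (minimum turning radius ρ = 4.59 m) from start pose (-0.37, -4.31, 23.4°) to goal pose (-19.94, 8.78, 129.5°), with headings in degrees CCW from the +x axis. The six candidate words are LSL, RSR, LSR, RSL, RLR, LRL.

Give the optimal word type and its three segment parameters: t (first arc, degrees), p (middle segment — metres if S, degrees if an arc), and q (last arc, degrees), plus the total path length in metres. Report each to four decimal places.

Let ψ = atan2(Δy, Δx) = atan2(13.09, -19.57) = 146.2222° be the start→goal bearing.
Normalize: d = |goal − start| / ρ = 23.544277/4.59 = 5.129472, α = (θ_start − ψ) mod 360° = 237.1778° = 4.139534 rad, β = (θ_goal − ψ) mod 360° = 343.2778° = 5.991328 rad.
Common terms: sin α = -0.840357, cos α = -0.542034, sin β = -0.287731, cos β = 0.957711, cos(α−β) = -0.277315, d² = 26.311485. Work in radians in the unit-radius frame; every candidate has L = ρ·(t + p + q).
LSL: p² = 2 + d² − 2cos(α−β) + 2d(sin α − sin β) = 23.196762; p = √p² = 4.816302; φ = atan2(cos β − cos α, d + sin α − sin β) = 0.316655 rad; t = (φ − α) mod 2π = 2.460306 rad, q = (β − φ) mod 2π = 5.674673 rad → L = 4.59·(2.460306 + 4.816302 + 5.674673) = 4.59·12.951281 = 59.446381 m
RSR: p² = 2 + d² − 2cos(α−β) + 2d(sin β − sin α) = 34.535467; p = √p² = 5.876688; φ = atan2(cos α − cos β, d − sin α + sin β) = -0.258057 rad; t = (α − φ) mod 2π = 4.397591 rad, q = (φ − β) mod 2π = 0.033800 rad → L = 4.59·(4.397591 + 5.876688 + 0.033800) = 4.59·10.308079 = 47.314084 m
LSR: p² = d² − 2 + 2cos(α−β) + 2d(sin α + sin β) = 12.183862; p = √p² = 3.490539; φ = atan2(−cos α − cos β, d + sin α + sin β) − atan2(−2, p) = 0.416801 rad; t = (φ − α) mod 2π = 2.560452 rad, q = (φ − β) mod 2π = 0.708658 rad → L = 4.59·(2.560452 + 3.490539 + 0.708658) = 4.59·6.759649 = 31.026791 m
RSL: p² = d² − 2 + 2cos(α−β) − 2d(sin α + sin β) = 35.329850; p = √p² = 5.943892; φ = atan2(cos α + cos β, d − sin α − sin β) − atan2(2, p) = -0.258249 rad; t = (α − φ) mod 2π = 4.397783 rad, q = (β − φ) mod 2π = 6.249577 rad → L = 4.59·(4.397783 + 5.943892 + 6.249577) = 4.59·16.591252 = 76.153846 m
RLR: c = (6 − d² + 2cos(α−β) + 2d(sin α − sin β))/8 = -3.316933, |c| > 1 → infeasible
LRL: c = (6 − d² + 2cos(α−β) − 2d(sin α − sin β))/8 = -1.899595, |c| > 1 → infeasible
Shortest: LSR with L = 31.026791 m ≈ 31.0268 m
Convert LSR to answer units (arcs ×180/π): t = 2.560452·180/π = 146.7031°, p = ρ·p = 4.59·3.490539 = 16.0216 m, q = 0.708658·180/π = 40.6031°, L = 31.0268 m.

LSR: t = 146.7031°, p = 16.0216 m, q = 40.6031°, L = 31.0268 m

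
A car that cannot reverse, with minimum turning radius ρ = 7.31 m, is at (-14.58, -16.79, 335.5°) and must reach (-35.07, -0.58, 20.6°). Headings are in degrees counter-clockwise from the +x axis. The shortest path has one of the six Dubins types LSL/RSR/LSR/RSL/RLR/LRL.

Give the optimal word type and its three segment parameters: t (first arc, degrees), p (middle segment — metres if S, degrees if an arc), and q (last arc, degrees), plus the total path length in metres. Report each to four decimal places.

RSR: t = 202.5988°, p = 21.8684 m, q = 112.3012°, L = 62.0445 m

Let ψ = atan2(Δy, Δx) = atan2(16.21, -20.49) = 141.6519° be the start→goal bearing.
Normalize: d = |goal − start| / ρ = 26.126695/7.31 = 3.574103, α = (θ_start − ψ) mod 360° = 193.8481° = 3.383288 rad, β = (θ_goal − ψ) mod 360° = 238.9481° = 4.170432 rad.
Common terms: sin α = -0.239349, cos α = -0.970934, sin β = -0.856701, cos β = -0.515814, cos(α−β) = 0.705872, d² = 12.774214. Work in radians in the unit-radius frame; every candidate has L = ρ·(t + p + q).
LSL: p² = 2 + d² − 2cos(α−β) + 2d(sin α − sin β) = 17.775427; p = √p² = 4.216091; φ = atan2(cos β − cos α, d + sin α − sin β) = 0.108159 rad; t = (φ − α) mod 2π = 3.008056 rad, q = (β − φ) mod 2π = 4.062273 rad → L = 7.31·(3.008056 + 4.216091 + 4.062273) = 7.31·11.286420 = 82.503732 m
RSR: p² = 2 + d² − 2cos(α−β) + 2d(sin β − sin α) = 8.949516; p = √p² = 2.991574; φ = atan2(cos α − cos β, d − sin α + sin β) = -0.152727 rad; t = (α − φ) mod 2π = 3.536015 rad, q = (φ − β) mod 2π = 1.960027 rad → L = 7.31·(3.536015 + 2.991574 + 1.960027) = 7.31·8.487616 = 62.044472 m
LSR: p² = d² − 2 + 2cos(α−β) + 2d(sin α + sin β) = 4.351165; p = √p² = 2.085945; φ = atan2(−cos α − cos β, d + sin α + sin β) − atan2(−2, p) = 1.304761 rad; t = (φ − α) mod 2π = 4.204658 rad, q = (φ − β) mod 2π = 3.417515 rad → L = 7.31·(4.204658 + 2.085945 + 3.417515) = 7.31·9.708118 = 70.966342 m
RSL: p² = d² − 2 + 2cos(α−β) − 2d(sin α + sin β) = 20.020750; p = √p² = 4.474455; φ = atan2(cos α + cos β, d − sin α − sin β) − atan2(2, p) = -0.728547 rad; t = (α − φ) mod 2π = 4.111836 rad, q = (β − φ) mod 2π = 4.898979 rad → L = 7.31·(4.111836 + 4.474455 + 4.898979) = 7.31·13.485270 = 98.577325 m
RLR: c = (6 − d² + 2cos(α−β) + 2d(sin α − sin β))/8 = -0.118689; p = 2π − arccos c = 4.593419 rad; φ = atan2(cos α − cos β, d − sin α + sin β) = -0.152727 rad; t = (α − φ + p/2) mod 2π = 5.832725 rad, q = (α − β − t + p) mod 2π = 4.256736 rad → L = 7.31·(5.832725 + 4.593419 + 4.256736) = 7.31·14.682880 = 107.331853 m
LRL: c = (6 − d² + 2cos(α−β) − 2d(sin α − sin β))/8 = -1.221928, |c| > 1 → infeasible
Shortest: RSR with L = 62.044472 m ≈ 62.0445 m
Convert RSR to answer units (arcs ×180/π): t = 3.536015·180/π = 202.5988°, p = ρ·p = 7.31·2.991574 = 21.8684 m, q = 1.960027·180/π = 112.3012°, L = 62.0445 m.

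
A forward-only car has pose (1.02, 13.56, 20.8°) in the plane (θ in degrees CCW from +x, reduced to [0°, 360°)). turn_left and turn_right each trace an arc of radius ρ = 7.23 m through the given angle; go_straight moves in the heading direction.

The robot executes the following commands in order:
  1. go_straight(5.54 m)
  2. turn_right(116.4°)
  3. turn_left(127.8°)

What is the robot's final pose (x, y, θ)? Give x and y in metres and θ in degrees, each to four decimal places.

set_pose: (x, y, θ) = (1.0200, 13.5600, 20.8000°), ρ = 7.23
go_straight(5.54): x += 5.54·cos θ, y += 5.54·sin θ → (6.1989, 15.5273, 20.8000°)
turn_right(116.4°): centre at ρ to the right, rotate −116.4° → (15.9619, 8.0630, -95.6000° ≡ 264.4000°)
turn_left(127.8°): centre at ρ to the left, rotate +127.8° → (27.0100, 1.2395, 392.2000° ≡ 32.2000°)

(27.0100, 1.2395, 32.2000°)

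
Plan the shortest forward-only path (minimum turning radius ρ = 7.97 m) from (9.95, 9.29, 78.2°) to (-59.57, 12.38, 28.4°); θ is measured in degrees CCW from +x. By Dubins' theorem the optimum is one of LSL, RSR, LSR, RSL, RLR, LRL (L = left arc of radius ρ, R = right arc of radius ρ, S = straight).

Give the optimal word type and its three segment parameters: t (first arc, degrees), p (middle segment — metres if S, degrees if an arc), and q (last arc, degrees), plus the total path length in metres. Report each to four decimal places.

Let ψ = atan2(Δy, Δx) = atan2(3.09, -69.52) = 177.4550° be the start→goal bearing.
Normalize: d = |goal − start| / ρ = 69.588638/7.97 = 8.731322, α = (θ_start − ψ) mod 360° = 260.7450° = 4.550859 rad, β = (θ_goal − ψ) mod 360° = 210.9450° = 3.681685 rad.
Common terms: sin α = -0.986982, cos α = -0.160829, sin β = -0.514215, cos β = -0.857661, cos(α−β) = 0.645458, d² = 76.235987. Work in radians in the unit-radius frame; every candidate has L = ρ·(t + p + q).
LSL: p² = 2 + d² − 2cos(α−β) + 2d(sin α − sin β) = 68.689301; p = √p² = 8.287901; φ = atan2(cos β − cos α, d + sin α − sin β) = -0.084178 rad; t = (φ − α) mod 2π = 1.648149 rad, q = (β − φ) mod 2π = 3.765862 rad → L = 7.97·(1.648149 + 8.287901 + 3.765862) = 7.97·13.701912 = 109.204241 m
RSR: p² = 2 + d² − 2cos(α−β) + 2d(sin β − sin α) = 85.200842; p = √p² = 9.230430; φ = atan2(cos α − cos β, d − sin α + sin β) = 0.075565 rad; t = (α − φ) mod 2π = 4.475294 rad, q = (φ − β) mod 2π = 2.677066 rad → L = 7.97·(4.475294 + 9.230430 + 2.677066) = 7.97·16.382789 = 130.570832 m
LSR: p² = d² − 2 + 2cos(α−β) + 2d(sin α + sin β) = 49.312031; p = √p² = 7.022253; φ = atan2(−cos α − cos β, d + sin α + sin β) − atan2(−2, p) = 0.417409 rad; t = (φ − α) mod 2π = 2.149736 rad, q = (φ − β) mod 2π = 3.018910 rad → L = 7.97·(2.149736 + 7.022253 + 3.018910) = 7.97·12.190898 = 97.161460 m
RSL: p² = d² − 2 + 2cos(α−β) − 2d(sin α + sin β) = 101.741774; p = √p² = 10.086713; φ = atan2(cos α + cos β, d − sin α − sin β) − atan2(2, p) = -0.294950 rad; t = (α − φ) mod 2π = 4.845808 rad, q = (β − φ) mod 2π = 3.976634 rad → L = 7.97·(4.845808 + 10.086713 + 3.976634) = 7.97·18.909155 = 150.705967 m
RLR: c = (6 − d² + 2cos(α−β) + 2d(sin α − sin β))/8 = -9.650105, |c| > 1 → infeasible
LRL: c = (6 − d² + 2cos(α−β) − 2d(sin α − sin β))/8 = -7.586163, |c| > 1 → infeasible
Shortest: LSR with L = 97.161460 m ≈ 97.1615 m
Convert LSR to answer units (arcs ×180/π): t = 2.149736·180/π = 123.1708°, p = ρ·p = 7.97·7.022253 = 55.9674 m, q = 3.018910·180/π = 172.9708°, L = 97.1615 m.

LSR: t = 123.1708°, p = 55.9674 m, q = 172.9708°, L = 97.1615 m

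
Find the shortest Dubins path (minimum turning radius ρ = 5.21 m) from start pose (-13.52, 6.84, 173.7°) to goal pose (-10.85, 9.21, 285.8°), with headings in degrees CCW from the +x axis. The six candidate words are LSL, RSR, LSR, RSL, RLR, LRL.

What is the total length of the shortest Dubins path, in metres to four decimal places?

29.9103 m

Let ψ = atan2(Δy, Δx) = atan2(2.37, 2.67) = 41.5936° be the start→goal bearing.
Normalize: d = |goal − start| / ρ = 3.570126/5.21 = 0.685245, α = (θ_start − ψ) mod 360° = 132.1064° = 2.305692 rad, β = (θ_goal − ψ) mod 360° = 244.2064° = 4.262206 rad.
Common terms: sin α = 0.741900, cos α = -0.670510, sin β = -0.900368, cos β = -0.435130, cos(α−β) = -0.376224, d² = 0.469561. Work in radians in the unit-radius frame; every candidate has L = ρ·(t + p + q).
LSL: p² = 2 + d² − 2cos(α−β) + 2d(sin α − sin β) = 5.472721; p = √p² = 2.339385; φ = atan2(cos β − cos α, d + sin α − sin β) = 0.100787 rad; t = (φ − α) mod 2π = 4.078280 rad, q = (β − φ) mod 2π = 4.161420 rad → L = 5.21·(4.078280 + 2.339385 + 4.161420) = 5.21·10.579084 = 55.117028 m
RSR: p² = 2 + d² − 2cos(α−β) + 2d(sin β − sin α) = 0.971297; p = √p² = 0.985544; φ = atan2(cos α − cos β, d − sin α + sin β) = -2.900429 rad; t = (α − φ) mod 2π = 5.206121 rad, q = (φ − β) mod 2π = 5.403735 rad → L = 5.21·(5.206121 + 0.985544 + 5.403735) = 5.21·11.595401 = 60.412038 m
LSR: p² = d² − 2 + 2cos(α−β) + 2d(sin α + sin β) = -2.500066 < 0 → infeasible
RSL: p² = d² − 2 + 2cos(α−β) − 2d(sin α + sin β) = -2.065710 < 0 → infeasible
RLR: c = (6 − d² + 2cos(α−β) + 2d(sin α − sin β))/8 = 0.878588; p = 2π − arccos c = 5.785286 rad; φ = atan2(cos α − cos β, d − sin α + sin β) = -2.900429 rad; t = (α − φ + p/2) mod 2π = 1.815579 rad, q = (α − β − t + p) mod 2π = 2.013193 rad → L = 5.21·(1.815579 + 5.785286 + 2.013193) = 5.21·9.614058 = 50.089244 m
LRL: c = (6 − d² + 2cos(α−β) − 2d(sin α − sin β))/8 = 0.315910; p = 2π − arccos c = 5.033804 rad; φ = atan2(cos β − cos α, d + sin α − sin β) = 0.100787 rad; t = (φ − α + p/2) mod 2π = 0.311997 rad, q = (β − α − t + p) mod 2π = 0.395137 rad → L = 5.21·(0.311997 + 5.033804 + 0.395137) = 5.21·5.740938 = 29.910286 m
Shortest: LRL with L = 29.910286 m ≈ 29.9103 m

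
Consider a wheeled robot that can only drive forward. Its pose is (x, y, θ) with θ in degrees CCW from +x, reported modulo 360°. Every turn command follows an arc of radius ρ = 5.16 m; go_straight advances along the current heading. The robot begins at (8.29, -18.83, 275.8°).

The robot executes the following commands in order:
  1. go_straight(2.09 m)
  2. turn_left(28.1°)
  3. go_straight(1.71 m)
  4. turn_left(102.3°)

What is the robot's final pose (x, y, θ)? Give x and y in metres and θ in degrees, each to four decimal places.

(18.3128, -25.3786, 46.2000°)

set_pose: (x, y, θ) = (8.2900, -18.8300, 275.8000°), ρ = 5.16
go_straight(2.09): x += 2.09·cos θ, y += 2.09·sin θ → (8.5012, -20.9093, 275.8000°)
turn_left(28.1°): centre at ρ to the left, rotate +28.1° → (9.3519, -23.2658, 303.9000°)
go_straight(1.71): x += 1.71·cos θ, y += 1.71·sin θ → (10.3057, -24.6851, 303.9000°)
turn_left(102.3°): centre at ρ to the left, rotate +102.3° → (18.3128, -25.3786, 406.2000° ≡ 46.2000°)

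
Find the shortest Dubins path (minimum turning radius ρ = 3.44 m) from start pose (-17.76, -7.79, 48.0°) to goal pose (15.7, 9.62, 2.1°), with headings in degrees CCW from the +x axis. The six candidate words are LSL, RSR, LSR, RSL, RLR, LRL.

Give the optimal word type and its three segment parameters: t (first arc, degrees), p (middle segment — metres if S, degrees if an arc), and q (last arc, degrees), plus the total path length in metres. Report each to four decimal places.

Let ψ = atan2(Δy, Δx) = atan2(17.41, 33.46) = 27.4890° be the start→goal bearing.
Normalize: d = |goal − start| / ρ = 37.718427/3.44 = 10.964659, α = (θ_start − ψ) mod 360° = 20.5110° = 0.357985 rad, β = (θ_goal − ψ) mod 360° = 334.6110° = 5.840064 rad.
Common terms: sin α = 0.350387, cos α = 0.936605, sin β = -0.428761, cos β = 0.903418, cos(α−β) = 0.695913, d² = 120.223744. Work in radians in the unit-radius frame; every candidate has L = ρ·(t + p + q).
LSL: p² = 2 + d² − 2cos(α−β) + 2d(sin α − sin β) = 137.918123; p = √p² = 11.743855; φ = atan2(cos β − cos α, d + sin α − sin β) = -0.002826 rad; t = (φ − α) mod 2π = 5.922375 rad, q = (β − φ) mod 2π = 5.842890 rad → L = 3.44·(5.922375 + 11.743855 + 5.842890) = 3.44·23.509119 = 80.871370 m
RSR: p² = 2 + d² − 2cos(α−β) + 2d(sin β − sin α) = 103.745715; p = √p² = 10.185564; φ = atan2(cos α − cos β, d − sin α + sin β) = 0.003258 rad; t = (α − φ) mod 2π = 0.354726 rad, q = (φ − β) mod 2π = 0.446380 rad → L = 3.44·(0.354726 + 10.185564 + 0.446380) = 3.44·10.986670 = 37.794145 m
LSR: p² = d² − 2 + 2cos(α−β) + 2d(sin α + sin β) = 117.896880; p = √p² = 10.858033; φ = atan2(−cos α − cos β, d + sin α + sin β) − atan2(−2, p) = 0.014714 rad; t = (φ − α) mod 2π = 5.939915 rad, q = (φ − β) mod 2π = 0.457836 rad → L = 3.44·(5.939915 + 10.858033 + 0.457836) = 3.44·17.255783 = 59.359894 m
RSL: p² = d² − 2 + 2cos(α−β) − 2d(sin α + sin β) = 121.334260; p = √p² = 11.015183; φ = atan2(cos α + cos β, d − sin α − sin β) − atan2(2, p) = -0.014505 rad; t = (α − φ) mod 2π = 0.372489 rad, q = (β − φ) mod 2π = 5.854569 rad → L = 3.44·(0.372489 + 11.015183 + 5.854569) = 3.44·17.242241 = 59.313310 m
RLR: c = (6 − d² + 2cos(α−β) + 2d(sin α − sin β))/8 = -11.968214, |c| > 1 → infeasible
LRL: c = (6 − d² + 2cos(α−β) − 2d(sin α − sin β))/8 = -16.239765, |c| > 1 → infeasible
Shortest: RSR with L = 37.794145 m ≈ 37.7941 m
Convert RSR to answer units (arcs ×180/π): t = 0.354726·180/π = 20.3243°, p = ρ·p = 3.44·10.185564 = 35.0383 m, q = 0.446380·180/π = 25.5757°, L = 37.7941 m.

RSR: t = 20.3243°, p = 35.0383 m, q = 25.5757°, L = 37.7941 m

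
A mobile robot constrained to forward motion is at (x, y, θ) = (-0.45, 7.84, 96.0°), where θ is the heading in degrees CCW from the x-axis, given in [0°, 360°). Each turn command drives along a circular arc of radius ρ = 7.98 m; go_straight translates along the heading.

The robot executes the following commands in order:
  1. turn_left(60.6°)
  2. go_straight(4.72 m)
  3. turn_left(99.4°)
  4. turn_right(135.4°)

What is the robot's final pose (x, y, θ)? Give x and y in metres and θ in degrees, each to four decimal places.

set_pose: (x, y, θ) = (-0.4500, 7.8400, 96.0000°), ρ = 7.98
turn_left(60.6°): centre at ρ to the left, rotate +60.6° → (-5.2170, 14.3295, 156.6000°)
go_straight(4.72): x += 4.72·cos θ, y += 4.72·sin θ → (-9.5488, 16.2041, 156.6000°)
turn_left(99.4°): centre at ρ to the left, rotate +99.4° → (-20.4610, 10.8109, 256.0000°)
turn_right(135.4°): centre at ρ to the right, rotate −135.4° → (-35.0727, 8.6793, 120.6000°)

(-35.0727, 8.6793, 120.6000°)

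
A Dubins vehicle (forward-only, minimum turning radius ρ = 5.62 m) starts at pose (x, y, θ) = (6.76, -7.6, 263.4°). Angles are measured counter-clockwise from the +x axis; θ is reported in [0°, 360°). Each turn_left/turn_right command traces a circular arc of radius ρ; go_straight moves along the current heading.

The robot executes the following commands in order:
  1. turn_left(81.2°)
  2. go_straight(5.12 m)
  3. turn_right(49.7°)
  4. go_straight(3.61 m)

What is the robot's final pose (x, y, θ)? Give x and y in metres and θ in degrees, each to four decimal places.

(20.9116, -21.3502, 294.9000°)

set_pose: (x, y, θ) = (6.7600, -7.6000, 263.4000°), ρ = 5.62
turn_left(81.2°): centre at ρ to the left, rotate +81.2° → (10.8503, -13.6642, 344.6000°)
go_straight(5.12): x += 5.12·cos θ, y += 5.12·sin θ → (15.7865, -15.0238, 344.6000°)
turn_right(49.7°): centre at ρ to the right, rotate −49.7° → (19.3917, -18.0758, 294.9000°)
go_straight(3.61): x += 3.61·cos θ, y += 3.61·sin θ → (20.9116, -21.3502, 294.9000°)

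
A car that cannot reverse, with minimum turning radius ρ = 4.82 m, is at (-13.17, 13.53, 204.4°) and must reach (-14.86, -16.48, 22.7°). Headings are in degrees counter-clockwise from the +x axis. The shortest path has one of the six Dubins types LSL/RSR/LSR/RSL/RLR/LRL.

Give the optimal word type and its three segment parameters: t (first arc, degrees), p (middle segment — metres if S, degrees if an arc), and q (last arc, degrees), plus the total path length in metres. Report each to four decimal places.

LSL: t = 50.9345°, p = 21.8869 m, q = 127.3655°, L = 36.8864 m

Let ψ = atan2(Δy, Δx) = atan2(-30.01, -1.69) = -93.2232° be the start→goal bearing.
Normalize: d = |goal − start| / ρ = 30.057548/4.82 = 6.236006, α = (θ_start − ψ) mod 360° = 297.6232° = 5.194504 rad, β = (θ_goal − ψ) mod 360° = 115.9232° = 2.023241 rad.
Common terms: sin α = -0.886016, cos α = 0.463655, sin β = 0.899381, cos β = -0.437166, cos(α−β) = -0.999560, d² = 38.887769. Work in radians in the unit-radius frame; every candidate has L = ρ·(t + p + q).
LSL: p² = 2 + d² − 2cos(α−β) + 2d(sin α − sin β) = 20.619396; p = √p² = 4.540859; φ = atan2(cos β − cos α, d + sin α − sin β) = -0.199706 rad; t = (φ − α) mod 2π = 0.888975 rad, q = (β − φ) mod 2π = 2.222947 rad → L = 4.82·(0.888975 + 4.540859 + 2.222947) = 4.82·7.652781 = 36.886402 m
RSR: p² = 2 + d² − 2cos(α−β) + 2d(sin β − sin α) = 65.154381; p = √p² = 8.071826; φ = atan2(cos α − cos β, d − sin α + sin β) = 0.111834 rad; t = (α − φ) mod 2π = 5.082671 rad, q = (φ − β) mod 2π = 4.371778 rad → L = 4.82·(5.082671 + 8.071826 + 4.371778) = 4.82·17.526275 = 84.476645 m
LSR: p² = d² − 2 + 2cos(α−β) + 2d(sin α + sin β) = 35.055337; p = √p² = 5.920755; φ = atan2(−cos α − cos β, d + sin α + sin β) − atan2(−2, p) = 0.321522 rad; t = (φ − α) mod 2π = 1.410203 rad, q = (φ − β) mod 2π = 4.581466 rad → L = 4.82·(1.410203 + 5.920755 + 4.581466) = 4.82·11.912423 = 57.417881 m
RSL: p² = d² − 2 + 2cos(α−β) − 2d(sin α + sin β) = 34.721962; p = √p² = 5.892534; φ = atan2(cos α + cos β, d − sin α − sin β) − atan2(2, p) = -0.322955 rad; t = (α − φ) mod 2π = 5.517459 rad, q = (β − φ) mod 2π = 2.346196 rad → L = 4.82·(5.517459 + 5.892534 + 2.346196) = 4.82·13.756190 = 66.304836 m
RLR: c = (6 − d² + 2cos(α−β) + 2d(sin α − sin β))/8 = -7.144298, |c| > 1 → infeasible
LRL: c = (6 − d² + 2cos(α−β) − 2d(sin α − sin β))/8 = -1.577424, |c| > 1 → infeasible
Shortest: LSL with L = 36.886402 m ≈ 36.8864 m
Convert LSL to answer units (arcs ×180/π): t = 0.888975·180/π = 50.9345°, p = ρ·p = 4.82·4.540859 = 21.8869 m, q = 2.222947·180/π = 127.3655°, L = 36.8864 m.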